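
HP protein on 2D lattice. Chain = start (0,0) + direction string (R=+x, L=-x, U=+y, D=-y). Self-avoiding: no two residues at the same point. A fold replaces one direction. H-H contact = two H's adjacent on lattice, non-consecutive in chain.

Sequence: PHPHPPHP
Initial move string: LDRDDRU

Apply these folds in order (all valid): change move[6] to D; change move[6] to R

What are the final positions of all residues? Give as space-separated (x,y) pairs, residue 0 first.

Initial moves: LDRDDRU
Fold: move[6]->D => LDRDDRD (positions: [(0, 0), (-1, 0), (-1, -1), (0, -1), (0, -2), (0, -3), (1, -3), (1, -4)])
Fold: move[6]->R => LDRDDRR (positions: [(0, 0), (-1, 0), (-1, -1), (0, -1), (0, -2), (0, -3), (1, -3), (2, -3)])

Answer: (0,0) (-1,0) (-1,-1) (0,-1) (0,-2) (0,-3) (1,-3) (2,-3)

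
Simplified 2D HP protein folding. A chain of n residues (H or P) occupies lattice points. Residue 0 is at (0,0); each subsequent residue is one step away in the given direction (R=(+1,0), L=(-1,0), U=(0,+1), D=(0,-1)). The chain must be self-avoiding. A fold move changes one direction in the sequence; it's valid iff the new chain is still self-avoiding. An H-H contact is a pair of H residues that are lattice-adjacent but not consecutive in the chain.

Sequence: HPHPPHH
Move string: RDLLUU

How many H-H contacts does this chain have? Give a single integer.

Positions: [(0, 0), (1, 0), (1, -1), (0, -1), (-1, -1), (-1, 0), (-1, 1)]
H-H contact: residue 0 @(0,0) - residue 5 @(-1, 0)

Answer: 1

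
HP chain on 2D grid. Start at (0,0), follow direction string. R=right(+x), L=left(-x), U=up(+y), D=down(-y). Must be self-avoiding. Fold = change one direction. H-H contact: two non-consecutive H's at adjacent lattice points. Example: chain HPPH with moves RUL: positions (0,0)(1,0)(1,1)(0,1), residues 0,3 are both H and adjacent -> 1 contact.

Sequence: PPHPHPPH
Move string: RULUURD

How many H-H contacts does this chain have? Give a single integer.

Answer: 2

Derivation:
Positions: [(0, 0), (1, 0), (1, 1), (0, 1), (0, 2), (0, 3), (1, 3), (1, 2)]
H-H contact: residue 2 @(1,1) - residue 7 @(1, 2)
H-H contact: residue 4 @(0,2) - residue 7 @(1, 2)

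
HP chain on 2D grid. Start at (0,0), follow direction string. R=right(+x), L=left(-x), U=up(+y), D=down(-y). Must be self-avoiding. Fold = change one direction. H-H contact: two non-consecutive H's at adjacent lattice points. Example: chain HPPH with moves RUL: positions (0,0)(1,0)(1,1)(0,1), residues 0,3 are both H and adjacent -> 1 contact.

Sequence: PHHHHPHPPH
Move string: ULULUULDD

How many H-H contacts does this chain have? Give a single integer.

Positions: [(0, 0), (0, 1), (-1, 1), (-1, 2), (-2, 2), (-2, 3), (-2, 4), (-3, 4), (-3, 3), (-3, 2)]
H-H contact: residue 4 @(-2,2) - residue 9 @(-3, 2)

Answer: 1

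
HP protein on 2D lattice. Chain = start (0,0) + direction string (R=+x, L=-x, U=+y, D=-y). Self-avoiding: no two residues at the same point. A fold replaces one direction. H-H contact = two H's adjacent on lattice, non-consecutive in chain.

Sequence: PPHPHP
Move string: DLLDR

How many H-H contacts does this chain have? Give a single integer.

Answer: 0

Derivation:
Positions: [(0, 0), (0, -1), (-1, -1), (-2, -1), (-2, -2), (-1, -2)]
No H-H contacts found.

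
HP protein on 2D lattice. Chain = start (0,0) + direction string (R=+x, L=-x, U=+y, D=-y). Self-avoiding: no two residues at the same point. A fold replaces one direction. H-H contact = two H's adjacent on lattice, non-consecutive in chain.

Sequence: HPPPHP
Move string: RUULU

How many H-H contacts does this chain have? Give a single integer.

Answer: 0

Derivation:
Positions: [(0, 0), (1, 0), (1, 1), (1, 2), (0, 2), (0, 3)]
No H-H contacts found.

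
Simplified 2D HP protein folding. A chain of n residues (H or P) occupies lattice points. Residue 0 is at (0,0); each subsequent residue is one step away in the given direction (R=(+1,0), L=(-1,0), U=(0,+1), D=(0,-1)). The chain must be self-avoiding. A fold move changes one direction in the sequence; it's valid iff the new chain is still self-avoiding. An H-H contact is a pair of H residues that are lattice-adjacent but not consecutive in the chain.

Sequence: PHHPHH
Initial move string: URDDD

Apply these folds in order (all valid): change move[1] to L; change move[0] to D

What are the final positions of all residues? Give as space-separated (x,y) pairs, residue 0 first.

Initial moves: URDDD
Fold: move[1]->L => ULDDD (positions: [(0, 0), (0, 1), (-1, 1), (-1, 0), (-1, -1), (-1, -2)])
Fold: move[0]->D => DLDDD (positions: [(0, 0), (0, -1), (-1, -1), (-1, -2), (-1, -3), (-1, -4)])

Answer: (0,0) (0,-1) (-1,-1) (-1,-2) (-1,-3) (-1,-4)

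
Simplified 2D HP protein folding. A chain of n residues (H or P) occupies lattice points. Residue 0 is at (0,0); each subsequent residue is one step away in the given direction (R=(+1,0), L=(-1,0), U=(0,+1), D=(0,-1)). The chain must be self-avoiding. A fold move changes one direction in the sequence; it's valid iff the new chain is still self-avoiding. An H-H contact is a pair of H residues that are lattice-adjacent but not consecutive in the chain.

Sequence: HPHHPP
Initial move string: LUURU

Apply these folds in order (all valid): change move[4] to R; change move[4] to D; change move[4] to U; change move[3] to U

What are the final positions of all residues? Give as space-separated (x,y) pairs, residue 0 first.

Initial moves: LUURU
Fold: move[4]->R => LUURR (positions: [(0, 0), (-1, 0), (-1, 1), (-1, 2), (0, 2), (1, 2)])
Fold: move[4]->D => LUURD (positions: [(0, 0), (-1, 0), (-1, 1), (-1, 2), (0, 2), (0, 1)])
Fold: move[4]->U => LUURU (positions: [(0, 0), (-1, 0), (-1, 1), (-1, 2), (0, 2), (0, 3)])
Fold: move[3]->U => LUUUU (positions: [(0, 0), (-1, 0), (-1, 1), (-1, 2), (-1, 3), (-1, 4)])

Answer: (0,0) (-1,0) (-1,1) (-1,2) (-1,3) (-1,4)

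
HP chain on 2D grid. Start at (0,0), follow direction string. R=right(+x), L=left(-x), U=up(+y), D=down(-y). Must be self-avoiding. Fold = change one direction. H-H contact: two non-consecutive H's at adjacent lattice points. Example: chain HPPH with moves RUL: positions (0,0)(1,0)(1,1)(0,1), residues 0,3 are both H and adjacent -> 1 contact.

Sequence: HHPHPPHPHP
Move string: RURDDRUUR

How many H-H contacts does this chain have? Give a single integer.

Answer: 1

Derivation:
Positions: [(0, 0), (1, 0), (1, 1), (2, 1), (2, 0), (2, -1), (3, -1), (3, 0), (3, 1), (4, 1)]
H-H contact: residue 3 @(2,1) - residue 8 @(3, 1)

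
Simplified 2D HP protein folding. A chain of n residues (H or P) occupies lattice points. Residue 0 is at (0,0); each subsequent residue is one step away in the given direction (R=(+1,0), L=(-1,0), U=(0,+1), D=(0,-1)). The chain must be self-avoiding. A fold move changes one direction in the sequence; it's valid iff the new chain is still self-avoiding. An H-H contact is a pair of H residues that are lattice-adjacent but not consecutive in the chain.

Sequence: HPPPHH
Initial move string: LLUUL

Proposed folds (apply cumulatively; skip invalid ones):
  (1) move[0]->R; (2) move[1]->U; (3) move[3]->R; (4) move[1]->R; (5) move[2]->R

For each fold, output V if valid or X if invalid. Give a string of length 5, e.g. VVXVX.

Initial: LLUUL -> [(0, 0), (-1, 0), (-2, 0), (-2, 1), (-2, 2), (-3, 2)]
Fold 1: move[0]->R => RLUUL INVALID (collision), skipped
Fold 2: move[1]->U => LUUUL VALID
Fold 3: move[3]->R => LUURL INVALID (collision), skipped
Fold 4: move[1]->R => LRUUL INVALID (collision), skipped
Fold 5: move[2]->R => LURUL VALID

Answer: XVXXV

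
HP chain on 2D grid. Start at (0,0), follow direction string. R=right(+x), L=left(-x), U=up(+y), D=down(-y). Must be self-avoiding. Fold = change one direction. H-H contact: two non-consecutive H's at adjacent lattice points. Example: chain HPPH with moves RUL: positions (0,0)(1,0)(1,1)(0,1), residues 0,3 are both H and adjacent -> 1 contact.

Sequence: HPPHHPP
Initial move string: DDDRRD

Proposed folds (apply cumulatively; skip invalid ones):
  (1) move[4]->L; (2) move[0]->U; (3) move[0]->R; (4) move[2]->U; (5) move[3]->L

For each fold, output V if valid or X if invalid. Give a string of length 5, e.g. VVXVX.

Initial: DDDRRD -> [(0, 0), (0, -1), (0, -2), (0, -3), (1, -3), (2, -3), (2, -4)]
Fold 1: move[4]->L => DDDRLD INVALID (collision), skipped
Fold 2: move[0]->U => UDDRRD INVALID (collision), skipped
Fold 3: move[0]->R => RDDRRD VALID
Fold 4: move[2]->U => RDURRD INVALID (collision), skipped
Fold 5: move[3]->L => RDDLRD INVALID (collision), skipped

Answer: XXVXX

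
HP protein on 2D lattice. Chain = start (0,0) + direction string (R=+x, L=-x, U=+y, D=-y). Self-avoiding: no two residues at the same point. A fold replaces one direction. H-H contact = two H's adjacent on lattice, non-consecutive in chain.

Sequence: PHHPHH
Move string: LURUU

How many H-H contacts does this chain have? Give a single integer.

Answer: 0

Derivation:
Positions: [(0, 0), (-1, 0), (-1, 1), (0, 1), (0, 2), (0, 3)]
No H-H contacts found.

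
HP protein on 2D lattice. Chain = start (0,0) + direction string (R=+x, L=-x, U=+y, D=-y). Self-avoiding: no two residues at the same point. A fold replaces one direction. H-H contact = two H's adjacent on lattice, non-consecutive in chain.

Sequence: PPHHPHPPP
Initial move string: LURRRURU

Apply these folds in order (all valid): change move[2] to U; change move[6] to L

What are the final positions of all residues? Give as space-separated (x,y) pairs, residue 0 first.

Answer: (0,0) (-1,0) (-1,1) (-1,2) (0,2) (1,2) (1,3) (0,3) (0,4)

Derivation:
Initial moves: LURRRURU
Fold: move[2]->U => LUURRURU (positions: [(0, 0), (-1, 0), (-1, 1), (-1, 2), (0, 2), (1, 2), (1, 3), (2, 3), (2, 4)])
Fold: move[6]->L => LUURRULU (positions: [(0, 0), (-1, 0), (-1, 1), (-1, 2), (0, 2), (1, 2), (1, 3), (0, 3), (0, 4)])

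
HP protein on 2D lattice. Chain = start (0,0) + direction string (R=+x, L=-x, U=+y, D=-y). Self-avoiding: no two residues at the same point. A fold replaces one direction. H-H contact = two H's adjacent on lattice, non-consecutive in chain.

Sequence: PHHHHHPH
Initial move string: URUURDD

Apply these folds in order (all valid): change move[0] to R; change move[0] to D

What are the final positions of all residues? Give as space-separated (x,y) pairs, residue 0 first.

Answer: (0,0) (0,-1) (1,-1) (1,0) (1,1) (2,1) (2,0) (2,-1)

Derivation:
Initial moves: URUURDD
Fold: move[0]->R => RRUURDD (positions: [(0, 0), (1, 0), (2, 0), (2, 1), (2, 2), (3, 2), (3, 1), (3, 0)])
Fold: move[0]->D => DRUURDD (positions: [(0, 0), (0, -1), (1, -1), (1, 0), (1, 1), (2, 1), (2, 0), (2, -1)])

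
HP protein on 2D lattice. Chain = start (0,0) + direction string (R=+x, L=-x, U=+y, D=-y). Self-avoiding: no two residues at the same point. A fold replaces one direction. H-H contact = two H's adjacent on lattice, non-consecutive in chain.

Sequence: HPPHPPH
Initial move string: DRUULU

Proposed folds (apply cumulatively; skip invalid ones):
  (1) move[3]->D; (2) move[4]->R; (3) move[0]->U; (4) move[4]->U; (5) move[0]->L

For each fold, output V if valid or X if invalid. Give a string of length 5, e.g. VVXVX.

Answer: XVVVX

Derivation:
Initial: DRUULU -> [(0, 0), (0, -1), (1, -1), (1, 0), (1, 1), (0, 1), (0, 2)]
Fold 1: move[3]->D => DRUDLU INVALID (collision), skipped
Fold 2: move[4]->R => DRUURU VALID
Fold 3: move[0]->U => URUURU VALID
Fold 4: move[4]->U => URUUUU VALID
Fold 5: move[0]->L => LRUUUU INVALID (collision), skipped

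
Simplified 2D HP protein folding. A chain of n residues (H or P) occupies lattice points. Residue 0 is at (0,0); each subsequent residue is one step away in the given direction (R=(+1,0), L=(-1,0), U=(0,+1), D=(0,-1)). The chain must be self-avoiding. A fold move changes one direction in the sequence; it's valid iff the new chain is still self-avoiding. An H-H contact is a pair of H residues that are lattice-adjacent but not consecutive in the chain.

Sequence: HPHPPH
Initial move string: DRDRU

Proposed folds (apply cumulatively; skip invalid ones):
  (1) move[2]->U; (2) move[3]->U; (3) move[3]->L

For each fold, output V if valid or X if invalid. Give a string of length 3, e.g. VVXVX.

Initial: DRDRU -> [(0, 0), (0, -1), (1, -1), (1, -2), (2, -2), (2, -1)]
Fold 1: move[2]->U => DRURU VALID
Fold 2: move[3]->U => DRUUU VALID
Fold 3: move[3]->L => DRULU INVALID (collision), skipped

Answer: VVX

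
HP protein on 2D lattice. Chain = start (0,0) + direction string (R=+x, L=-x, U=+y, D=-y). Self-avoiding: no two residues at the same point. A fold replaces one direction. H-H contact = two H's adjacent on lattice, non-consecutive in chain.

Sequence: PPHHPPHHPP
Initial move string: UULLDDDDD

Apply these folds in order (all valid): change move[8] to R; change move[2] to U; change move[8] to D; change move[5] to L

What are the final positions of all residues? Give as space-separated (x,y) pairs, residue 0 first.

Answer: (0,0) (0,1) (0,2) (0,3) (-1,3) (-1,2) (-2,2) (-2,1) (-2,0) (-2,-1)

Derivation:
Initial moves: UULLDDDDD
Fold: move[8]->R => UULLDDDDR (positions: [(0, 0), (0, 1), (0, 2), (-1, 2), (-2, 2), (-2, 1), (-2, 0), (-2, -1), (-2, -2), (-1, -2)])
Fold: move[2]->U => UUULDDDDR (positions: [(0, 0), (0, 1), (0, 2), (0, 3), (-1, 3), (-1, 2), (-1, 1), (-1, 0), (-1, -1), (0, -1)])
Fold: move[8]->D => UUULDDDDD (positions: [(0, 0), (0, 1), (0, 2), (0, 3), (-1, 3), (-1, 2), (-1, 1), (-1, 0), (-1, -1), (-1, -2)])
Fold: move[5]->L => UUULDLDDD (positions: [(0, 0), (0, 1), (0, 2), (0, 3), (-1, 3), (-1, 2), (-2, 2), (-2, 1), (-2, 0), (-2, -1)])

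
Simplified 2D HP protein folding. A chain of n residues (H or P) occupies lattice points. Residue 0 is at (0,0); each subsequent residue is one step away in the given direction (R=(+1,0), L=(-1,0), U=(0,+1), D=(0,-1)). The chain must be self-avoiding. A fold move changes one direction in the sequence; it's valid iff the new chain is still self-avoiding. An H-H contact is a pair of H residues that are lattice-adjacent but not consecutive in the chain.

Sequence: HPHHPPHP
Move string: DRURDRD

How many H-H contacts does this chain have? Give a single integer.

Positions: [(0, 0), (0, -1), (1, -1), (1, 0), (2, 0), (2, -1), (3, -1), (3, -2)]
H-H contact: residue 0 @(0,0) - residue 3 @(1, 0)

Answer: 1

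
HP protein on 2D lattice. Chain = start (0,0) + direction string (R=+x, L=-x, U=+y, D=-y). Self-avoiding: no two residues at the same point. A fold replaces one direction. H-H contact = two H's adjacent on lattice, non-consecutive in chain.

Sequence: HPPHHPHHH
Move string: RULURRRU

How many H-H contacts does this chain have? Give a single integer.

Answer: 1

Derivation:
Positions: [(0, 0), (1, 0), (1, 1), (0, 1), (0, 2), (1, 2), (2, 2), (3, 2), (3, 3)]
H-H contact: residue 0 @(0,0) - residue 3 @(0, 1)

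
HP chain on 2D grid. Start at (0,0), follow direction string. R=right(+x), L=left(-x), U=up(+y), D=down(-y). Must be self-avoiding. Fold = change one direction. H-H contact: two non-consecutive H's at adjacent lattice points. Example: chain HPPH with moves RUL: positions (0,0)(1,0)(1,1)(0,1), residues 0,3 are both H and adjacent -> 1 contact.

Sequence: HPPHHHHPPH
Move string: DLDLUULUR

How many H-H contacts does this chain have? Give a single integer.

Positions: [(0, 0), (0, -1), (-1, -1), (-1, -2), (-2, -2), (-2, -1), (-2, 0), (-3, 0), (-3, 1), (-2, 1)]
H-H contact: residue 6 @(-2,0) - residue 9 @(-2, 1)

Answer: 1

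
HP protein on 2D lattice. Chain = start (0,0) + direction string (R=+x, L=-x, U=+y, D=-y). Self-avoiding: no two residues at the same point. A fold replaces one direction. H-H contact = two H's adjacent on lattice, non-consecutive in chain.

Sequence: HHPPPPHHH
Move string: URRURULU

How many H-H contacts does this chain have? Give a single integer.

Positions: [(0, 0), (0, 1), (1, 1), (2, 1), (2, 2), (3, 2), (3, 3), (2, 3), (2, 4)]
No H-H contacts found.

Answer: 0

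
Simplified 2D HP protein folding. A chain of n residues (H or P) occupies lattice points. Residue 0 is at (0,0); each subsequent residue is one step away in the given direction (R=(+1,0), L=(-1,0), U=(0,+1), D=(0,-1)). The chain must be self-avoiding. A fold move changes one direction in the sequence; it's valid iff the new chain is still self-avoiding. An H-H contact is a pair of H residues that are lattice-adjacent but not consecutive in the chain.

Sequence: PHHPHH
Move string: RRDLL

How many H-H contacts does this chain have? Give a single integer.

Positions: [(0, 0), (1, 0), (2, 0), (2, -1), (1, -1), (0, -1)]
H-H contact: residue 1 @(1,0) - residue 4 @(1, -1)

Answer: 1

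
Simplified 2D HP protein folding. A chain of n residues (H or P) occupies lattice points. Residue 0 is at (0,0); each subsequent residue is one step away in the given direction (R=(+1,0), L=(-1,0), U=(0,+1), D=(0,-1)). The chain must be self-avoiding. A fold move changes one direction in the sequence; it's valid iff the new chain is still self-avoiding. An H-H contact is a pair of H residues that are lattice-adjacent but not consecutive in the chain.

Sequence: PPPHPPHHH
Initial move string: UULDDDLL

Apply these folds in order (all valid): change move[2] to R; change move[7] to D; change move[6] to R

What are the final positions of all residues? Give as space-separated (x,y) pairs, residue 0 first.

Initial moves: UULDDDLL
Fold: move[2]->R => UURDDDLL (positions: [(0, 0), (0, 1), (0, 2), (1, 2), (1, 1), (1, 0), (1, -1), (0, -1), (-1, -1)])
Fold: move[7]->D => UURDDDLD (positions: [(0, 0), (0, 1), (0, 2), (1, 2), (1, 1), (1, 0), (1, -1), (0, -1), (0, -2)])
Fold: move[6]->R => UURDDDRD (positions: [(0, 0), (0, 1), (0, 2), (1, 2), (1, 1), (1, 0), (1, -1), (2, -1), (2, -2)])

Answer: (0,0) (0,1) (0,2) (1,2) (1,1) (1,0) (1,-1) (2,-1) (2,-2)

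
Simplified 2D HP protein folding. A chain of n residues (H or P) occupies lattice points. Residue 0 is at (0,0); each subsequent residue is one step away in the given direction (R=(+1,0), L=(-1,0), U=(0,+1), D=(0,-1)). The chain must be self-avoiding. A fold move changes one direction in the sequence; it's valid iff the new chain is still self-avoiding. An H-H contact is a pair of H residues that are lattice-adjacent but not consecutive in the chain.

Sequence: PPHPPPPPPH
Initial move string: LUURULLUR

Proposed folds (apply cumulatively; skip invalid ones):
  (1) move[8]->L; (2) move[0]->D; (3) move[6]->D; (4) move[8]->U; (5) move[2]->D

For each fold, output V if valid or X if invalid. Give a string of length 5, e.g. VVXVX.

Initial: LUURULLUR -> [(0, 0), (-1, 0), (-1, 1), (-1, 2), (0, 2), (0, 3), (-1, 3), (-2, 3), (-2, 4), (-1, 4)]
Fold 1: move[8]->L => LUURULLUL VALID
Fold 2: move[0]->D => DUURULLUL INVALID (collision), skipped
Fold 3: move[6]->D => LUURULDUL INVALID (collision), skipped
Fold 4: move[8]->U => LUURULLUU VALID
Fold 5: move[2]->D => LUDRULLUU INVALID (collision), skipped

Answer: VXXVX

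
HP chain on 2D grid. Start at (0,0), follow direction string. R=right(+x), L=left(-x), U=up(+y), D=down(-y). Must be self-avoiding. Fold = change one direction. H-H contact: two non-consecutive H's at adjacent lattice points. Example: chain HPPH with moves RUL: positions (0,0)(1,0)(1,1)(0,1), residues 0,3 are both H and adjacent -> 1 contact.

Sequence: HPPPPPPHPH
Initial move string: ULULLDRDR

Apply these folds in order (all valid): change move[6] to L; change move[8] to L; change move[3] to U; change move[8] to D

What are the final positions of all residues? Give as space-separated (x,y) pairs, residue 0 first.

Answer: (0,0) (0,1) (-1,1) (-1,2) (-1,3) (-2,3) (-2,2) (-3,2) (-3,1) (-3,0)

Derivation:
Initial moves: ULULLDRDR
Fold: move[6]->L => ULULLDLDR (positions: [(0, 0), (0, 1), (-1, 1), (-1, 2), (-2, 2), (-3, 2), (-3, 1), (-4, 1), (-4, 0), (-3, 0)])
Fold: move[8]->L => ULULLDLDL (positions: [(0, 0), (0, 1), (-1, 1), (-1, 2), (-2, 2), (-3, 2), (-3, 1), (-4, 1), (-4, 0), (-5, 0)])
Fold: move[3]->U => ULUULDLDL (positions: [(0, 0), (0, 1), (-1, 1), (-1, 2), (-1, 3), (-2, 3), (-2, 2), (-3, 2), (-3, 1), (-4, 1)])
Fold: move[8]->D => ULUULDLDD (positions: [(0, 0), (0, 1), (-1, 1), (-1, 2), (-1, 3), (-2, 3), (-2, 2), (-3, 2), (-3, 1), (-3, 0)])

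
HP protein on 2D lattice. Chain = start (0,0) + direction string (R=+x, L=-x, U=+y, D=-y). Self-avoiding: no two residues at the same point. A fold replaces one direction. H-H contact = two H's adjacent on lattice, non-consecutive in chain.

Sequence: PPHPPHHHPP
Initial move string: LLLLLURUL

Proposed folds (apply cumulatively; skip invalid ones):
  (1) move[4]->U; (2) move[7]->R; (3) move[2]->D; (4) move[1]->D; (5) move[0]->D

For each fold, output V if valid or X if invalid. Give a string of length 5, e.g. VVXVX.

Initial: LLLLLURUL -> [(0, 0), (-1, 0), (-2, 0), (-3, 0), (-4, 0), (-5, 0), (-5, 1), (-4, 1), (-4, 2), (-5, 2)]
Fold 1: move[4]->U => LLLLUURUL VALID
Fold 2: move[7]->R => LLLLUURRL INVALID (collision), skipped
Fold 3: move[2]->D => LLDLUURUL VALID
Fold 4: move[1]->D => LDDLUURUL INVALID (collision), skipped
Fold 5: move[0]->D => DLDLUURUL VALID

Answer: VXVXV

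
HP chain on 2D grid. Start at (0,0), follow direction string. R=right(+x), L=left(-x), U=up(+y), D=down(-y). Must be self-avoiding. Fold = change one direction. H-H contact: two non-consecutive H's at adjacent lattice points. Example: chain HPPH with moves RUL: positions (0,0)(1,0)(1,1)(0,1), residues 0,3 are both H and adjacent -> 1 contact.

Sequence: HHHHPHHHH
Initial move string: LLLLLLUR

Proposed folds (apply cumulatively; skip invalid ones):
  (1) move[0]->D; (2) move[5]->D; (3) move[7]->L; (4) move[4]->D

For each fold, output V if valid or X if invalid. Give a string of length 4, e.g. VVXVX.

Initial: LLLLLLUR -> [(0, 0), (-1, 0), (-2, 0), (-3, 0), (-4, 0), (-5, 0), (-6, 0), (-6, 1), (-5, 1)]
Fold 1: move[0]->D => DLLLLLUR VALID
Fold 2: move[5]->D => DLLLLDUR INVALID (collision), skipped
Fold 3: move[7]->L => DLLLLLUL VALID
Fold 4: move[4]->D => DLLLDLUL VALID

Answer: VXVV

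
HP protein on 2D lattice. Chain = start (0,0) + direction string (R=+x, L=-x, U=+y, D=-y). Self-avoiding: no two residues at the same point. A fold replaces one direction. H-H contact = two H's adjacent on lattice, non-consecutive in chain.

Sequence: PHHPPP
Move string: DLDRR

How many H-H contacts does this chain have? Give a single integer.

Positions: [(0, 0), (0, -1), (-1, -1), (-1, -2), (0, -2), (1, -2)]
No H-H contacts found.

Answer: 0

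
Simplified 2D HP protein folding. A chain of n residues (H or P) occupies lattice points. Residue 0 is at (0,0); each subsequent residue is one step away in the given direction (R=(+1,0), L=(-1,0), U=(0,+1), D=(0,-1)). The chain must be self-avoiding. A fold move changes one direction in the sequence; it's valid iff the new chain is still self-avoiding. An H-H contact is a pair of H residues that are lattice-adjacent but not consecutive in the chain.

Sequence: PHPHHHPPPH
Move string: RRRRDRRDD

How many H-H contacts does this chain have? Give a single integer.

Positions: [(0, 0), (1, 0), (2, 0), (3, 0), (4, 0), (4, -1), (5, -1), (6, -1), (6, -2), (6, -3)]
No H-H contacts found.

Answer: 0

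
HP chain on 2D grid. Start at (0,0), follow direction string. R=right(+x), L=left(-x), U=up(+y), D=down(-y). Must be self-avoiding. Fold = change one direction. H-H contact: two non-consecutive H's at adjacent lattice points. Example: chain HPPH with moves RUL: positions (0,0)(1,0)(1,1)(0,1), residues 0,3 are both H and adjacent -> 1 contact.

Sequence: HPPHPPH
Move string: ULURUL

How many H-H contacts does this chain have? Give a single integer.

Answer: 1

Derivation:
Positions: [(0, 0), (0, 1), (-1, 1), (-1, 2), (0, 2), (0, 3), (-1, 3)]
H-H contact: residue 3 @(-1,2) - residue 6 @(-1, 3)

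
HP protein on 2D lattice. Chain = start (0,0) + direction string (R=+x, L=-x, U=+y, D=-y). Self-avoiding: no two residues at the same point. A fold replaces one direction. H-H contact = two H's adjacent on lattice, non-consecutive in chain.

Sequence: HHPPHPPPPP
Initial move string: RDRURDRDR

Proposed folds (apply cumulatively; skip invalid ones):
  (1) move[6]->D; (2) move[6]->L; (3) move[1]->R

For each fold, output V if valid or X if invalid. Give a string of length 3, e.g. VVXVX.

Initial: RDRURDRDR -> [(0, 0), (1, 0), (1, -1), (2, -1), (2, 0), (3, 0), (3, -1), (4, -1), (4, -2), (5, -2)]
Fold 1: move[6]->D => RDRURDDDR VALID
Fold 2: move[6]->L => RDRURDLDR INVALID (collision), skipped
Fold 3: move[1]->R => RRRURDDDR VALID

Answer: VXV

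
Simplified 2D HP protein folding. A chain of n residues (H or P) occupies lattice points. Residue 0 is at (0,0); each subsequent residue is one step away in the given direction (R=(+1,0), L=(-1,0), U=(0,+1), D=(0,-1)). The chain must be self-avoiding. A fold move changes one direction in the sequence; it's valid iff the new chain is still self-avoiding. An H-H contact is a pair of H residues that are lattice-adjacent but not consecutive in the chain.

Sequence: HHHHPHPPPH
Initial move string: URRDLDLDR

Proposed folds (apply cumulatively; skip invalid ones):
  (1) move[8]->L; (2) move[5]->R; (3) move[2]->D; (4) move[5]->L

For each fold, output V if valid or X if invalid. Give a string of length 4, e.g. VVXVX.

Answer: VXVV

Derivation:
Initial: URRDLDLDR -> [(0, 0), (0, 1), (1, 1), (2, 1), (2, 0), (1, 0), (1, -1), (0, -1), (0, -2), (1, -2)]
Fold 1: move[8]->L => URRDLDLDL VALID
Fold 2: move[5]->R => URRDLRLDL INVALID (collision), skipped
Fold 3: move[2]->D => URDDLDLDL VALID
Fold 4: move[5]->L => URDDLLLDL VALID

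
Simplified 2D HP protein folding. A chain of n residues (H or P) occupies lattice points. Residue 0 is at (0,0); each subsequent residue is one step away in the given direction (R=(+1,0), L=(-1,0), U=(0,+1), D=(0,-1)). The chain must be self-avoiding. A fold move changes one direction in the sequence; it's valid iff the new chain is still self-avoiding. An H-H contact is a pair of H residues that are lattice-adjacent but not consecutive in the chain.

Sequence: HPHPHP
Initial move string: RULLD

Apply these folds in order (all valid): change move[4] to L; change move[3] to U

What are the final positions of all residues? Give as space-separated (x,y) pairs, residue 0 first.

Answer: (0,0) (1,0) (1,1) (0,1) (0,2) (-1,2)

Derivation:
Initial moves: RULLD
Fold: move[4]->L => RULLL (positions: [(0, 0), (1, 0), (1, 1), (0, 1), (-1, 1), (-2, 1)])
Fold: move[3]->U => RULUL (positions: [(0, 0), (1, 0), (1, 1), (0, 1), (0, 2), (-1, 2)])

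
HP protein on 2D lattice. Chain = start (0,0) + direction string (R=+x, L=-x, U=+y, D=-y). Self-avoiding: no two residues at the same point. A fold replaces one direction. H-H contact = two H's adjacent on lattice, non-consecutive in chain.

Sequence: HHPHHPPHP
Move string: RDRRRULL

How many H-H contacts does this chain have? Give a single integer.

Answer: 1

Derivation:
Positions: [(0, 0), (1, 0), (1, -1), (2, -1), (3, -1), (4, -1), (4, 0), (3, 0), (2, 0)]
H-H contact: residue 4 @(3,-1) - residue 7 @(3, 0)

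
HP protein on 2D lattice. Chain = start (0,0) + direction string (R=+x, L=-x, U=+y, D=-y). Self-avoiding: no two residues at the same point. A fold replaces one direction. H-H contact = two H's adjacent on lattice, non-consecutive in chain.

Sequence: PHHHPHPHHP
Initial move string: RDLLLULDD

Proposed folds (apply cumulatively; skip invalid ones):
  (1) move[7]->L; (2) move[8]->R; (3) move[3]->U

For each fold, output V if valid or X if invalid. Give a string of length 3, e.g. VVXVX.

Answer: VXX

Derivation:
Initial: RDLLLULDD -> [(0, 0), (1, 0), (1, -1), (0, -1), (-1, -1), (-2, -1), (-2, 0), (-3, 0), (-3, -1), (-3, -2)]
Fold 1: move[7]->L => RDLLLULLD VALID
Fold 2: move[8]->R => RDLLLULLR INVALID (collision), skipped
Fold 3: move[3]->U => RDLULULLD INVALID (collision), skipped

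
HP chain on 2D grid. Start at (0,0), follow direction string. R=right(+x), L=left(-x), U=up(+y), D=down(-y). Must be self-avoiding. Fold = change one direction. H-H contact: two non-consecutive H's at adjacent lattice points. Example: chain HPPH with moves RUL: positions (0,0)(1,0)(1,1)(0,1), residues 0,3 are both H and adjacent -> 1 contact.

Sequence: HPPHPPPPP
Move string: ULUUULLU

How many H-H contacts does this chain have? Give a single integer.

Positions: [(0, 0), (0, 1), (-1, 1), (-1, 2), (-1, 3), (-1, 4), (-2, 4), (-3, 4), (-3, 5)]
No H-H contacts found.

Answer: 0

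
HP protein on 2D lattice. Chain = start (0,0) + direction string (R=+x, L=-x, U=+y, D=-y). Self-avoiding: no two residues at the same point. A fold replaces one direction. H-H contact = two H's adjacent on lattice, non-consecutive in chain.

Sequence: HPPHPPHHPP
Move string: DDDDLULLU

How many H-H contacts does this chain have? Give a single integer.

Positions: [(0, 0), (0, -1), (0, -2), (0, -3), (0, -4), (-1, -4), (-1, -3), (-2, -3), (-3, -3), (-3, -2)]
H-H contact: residue 3 @(0,-3) - residue 6 @(-1, -3)

Answer: 1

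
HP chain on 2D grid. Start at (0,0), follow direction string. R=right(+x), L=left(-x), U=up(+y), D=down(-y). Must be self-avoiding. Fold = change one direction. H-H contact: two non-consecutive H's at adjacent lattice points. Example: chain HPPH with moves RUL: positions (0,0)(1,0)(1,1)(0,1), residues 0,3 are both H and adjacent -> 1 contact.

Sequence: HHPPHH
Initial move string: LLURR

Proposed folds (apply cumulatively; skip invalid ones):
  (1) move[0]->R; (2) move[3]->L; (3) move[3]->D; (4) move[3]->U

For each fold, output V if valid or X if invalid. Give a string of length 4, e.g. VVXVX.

Answer: XXXV

Derivation:
Initial: LLURR -> [(0, 0), (-1, 0), (-2, 0), (-2, 1), (-1, 1), (0, 1)]
Fold 1: move[0]->R => RLURR INVALID (collision), skipped
Fold 2: move[3]->L => LLULR INVALID (collision), skipped
Fold 3: move[3]->D => LLUDR INVALID (collision), skipped
Fold 4: move[3]->U => LLUUR VALID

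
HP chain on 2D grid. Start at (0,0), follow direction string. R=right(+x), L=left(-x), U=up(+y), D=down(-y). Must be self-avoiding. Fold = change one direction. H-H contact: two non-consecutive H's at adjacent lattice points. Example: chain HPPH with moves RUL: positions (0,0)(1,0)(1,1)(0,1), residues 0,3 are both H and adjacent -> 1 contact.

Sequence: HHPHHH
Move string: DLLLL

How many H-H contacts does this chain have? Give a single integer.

Positions: [(0, 0), (0, -1), (-1, -1), (-2, -1), (-3, -1), (-4, -1)]
No H-H contacts found.

Answer: 0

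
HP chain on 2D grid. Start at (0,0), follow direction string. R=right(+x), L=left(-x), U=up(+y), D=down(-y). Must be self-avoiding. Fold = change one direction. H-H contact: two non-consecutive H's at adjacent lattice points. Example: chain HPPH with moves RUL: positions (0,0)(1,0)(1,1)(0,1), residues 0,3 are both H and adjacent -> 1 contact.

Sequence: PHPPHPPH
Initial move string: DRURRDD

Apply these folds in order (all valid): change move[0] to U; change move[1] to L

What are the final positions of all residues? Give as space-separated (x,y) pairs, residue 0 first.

Answer: (0,0) (0,1) (-1,1) (-1,2) (0,2) (1,2) (1,1) (1,0)

Derivation:
Initial moves: DRURRDD
Fold: move[0]->U => URURRDD (positions: [(0, 0), (0, 1), (1, 1), (1, 2), (2, 2), (3, 2), (3, 1), (3, 0)])
Fold: move[1]->L => ULURRDD (positions: [(0, 0), (0, 1), (-1, 1), (-1, 2), (0, 2), (1, 2), (1, 1), (1, 0)])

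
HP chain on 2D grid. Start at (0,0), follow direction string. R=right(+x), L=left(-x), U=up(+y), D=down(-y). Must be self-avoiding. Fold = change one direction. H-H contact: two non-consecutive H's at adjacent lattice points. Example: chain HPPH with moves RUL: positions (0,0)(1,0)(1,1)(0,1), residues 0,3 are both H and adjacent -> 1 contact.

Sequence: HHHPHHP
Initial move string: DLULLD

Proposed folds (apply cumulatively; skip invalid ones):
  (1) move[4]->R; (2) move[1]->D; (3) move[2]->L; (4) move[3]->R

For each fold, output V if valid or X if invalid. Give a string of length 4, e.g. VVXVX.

Answer: XXVX

Derivation:
Initial: DLULLD -> [(0, 0), (0, -1), (-1, -1), (-1, 0), (-2, 0), (-3, 0), (-3, -1)]
Fold 1: move[4]->R => DLULRD INVALID (collision), skipped
Fold 2: move[1]->D => DDULLD INVALID (collision), skipped
Fold 3: move[2]->L => DLLLLD VALID
Fold 4: move[3]->R => DLLRLD INVALID (collision), skipped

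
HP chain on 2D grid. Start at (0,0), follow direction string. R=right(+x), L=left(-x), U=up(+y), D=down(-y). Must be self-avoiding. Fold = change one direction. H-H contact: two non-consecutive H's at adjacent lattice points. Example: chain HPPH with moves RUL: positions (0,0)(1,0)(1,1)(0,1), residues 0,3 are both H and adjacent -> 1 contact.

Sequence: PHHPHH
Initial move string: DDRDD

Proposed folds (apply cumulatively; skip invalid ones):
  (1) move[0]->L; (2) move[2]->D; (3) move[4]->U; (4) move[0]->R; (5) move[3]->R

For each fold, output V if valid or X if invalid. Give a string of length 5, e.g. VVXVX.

Answer: VVXVV

Derivation:
Initial: DDRDD -> [(0, 0), (0, -1), (0, -2), (1, -2), (1, -3), (1, -4)]
Fold 1: move[0]->L => LDRDD VALID
Fold 2: move[2]->D => LDDDD VALID
Fold 3: move[4]->U => LDDDU INVALID (collision), skipped
Fold 4: move[0]->R => RDDDD VALID
Fold 5: move[3]->R => RDDRD VALID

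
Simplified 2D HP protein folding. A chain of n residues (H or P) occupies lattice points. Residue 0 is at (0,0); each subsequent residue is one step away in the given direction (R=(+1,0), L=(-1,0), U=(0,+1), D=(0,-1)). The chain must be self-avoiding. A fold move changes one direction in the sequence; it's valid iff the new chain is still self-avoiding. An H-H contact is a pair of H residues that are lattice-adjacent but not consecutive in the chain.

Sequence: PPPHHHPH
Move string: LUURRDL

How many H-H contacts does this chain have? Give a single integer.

Answer: 1

Derivation:
Positions: [(0, 0), (-1, 0), (-1, 1), (-1, 2), (0, 2), (1, 2), (1, 1), (0, 1)]
H-H contact: residue 4 @(0,2) - residue 7 @(0, 1)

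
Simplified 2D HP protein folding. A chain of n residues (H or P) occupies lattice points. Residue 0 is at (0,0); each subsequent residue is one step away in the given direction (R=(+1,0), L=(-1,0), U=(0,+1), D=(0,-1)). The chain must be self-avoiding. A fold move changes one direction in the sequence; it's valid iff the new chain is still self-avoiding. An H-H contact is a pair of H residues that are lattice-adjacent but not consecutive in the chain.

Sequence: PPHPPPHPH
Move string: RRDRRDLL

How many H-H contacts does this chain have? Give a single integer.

Positions: [(0, 0), (1, 0), (2, 0), (2, -1), (3, -1), (4, -1), (4, -2), (3, -2), (2, -2)]
No H-H contacts found.

Answer: 0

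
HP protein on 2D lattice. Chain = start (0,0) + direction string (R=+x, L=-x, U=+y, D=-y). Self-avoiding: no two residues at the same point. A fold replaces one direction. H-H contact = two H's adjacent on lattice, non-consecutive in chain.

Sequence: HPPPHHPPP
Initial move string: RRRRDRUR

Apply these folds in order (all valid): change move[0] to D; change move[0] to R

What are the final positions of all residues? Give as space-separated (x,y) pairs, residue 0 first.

Initial moves: RRRRDRUR
Fold: move[0]->D => DRRRDRUR (positions: [(0, 0), (0, -1), (1, -1), (2, -1), (3, -1), (3, -2), (4, -2), (4, -1), (5, -1)])
Fold: move[0]->R => RRRRDRUR (positions: [(0, 0), (1, 0), (2, 0), (3, 0), (4, 0), (4, -1), (5, -1), (5, 0), (6, 0)])

Answer: (0,0) (1,0) (2,0) (3,0) (4,0) (4,-1) (5,-1) (5,0) (6,0)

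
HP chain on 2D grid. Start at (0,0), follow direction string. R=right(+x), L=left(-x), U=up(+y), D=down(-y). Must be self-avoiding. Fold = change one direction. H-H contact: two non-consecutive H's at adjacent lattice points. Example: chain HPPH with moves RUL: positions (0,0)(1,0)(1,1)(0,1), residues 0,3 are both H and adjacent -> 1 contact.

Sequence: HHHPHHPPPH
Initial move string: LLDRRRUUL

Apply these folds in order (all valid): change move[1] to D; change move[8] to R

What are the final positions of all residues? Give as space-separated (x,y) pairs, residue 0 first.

Initial moves: LLDRRRUUL
Fold: move[1]->D => LDDRRRUUL (positions: [(0, 0), (-1, 0), (-1, -1), (-1, -2), (0, -2), (1, -2), (2, -2), (2, -1), (2, 0), (1, 0)])
Fold: move[8]->R => LDDRRRUUR (positions: [(0, 0), (-1, 0), (-1, -1), (-1, -2), (0, -2), (1, -2), (2, -2), (2, -1), (2, 0), (3, 0)])

Answer: (0,0) (-1,0) (-1,-1) (-1,-2) (0,-2) (1,-2) (2,-2) (2,-1) (2,0) (3,0)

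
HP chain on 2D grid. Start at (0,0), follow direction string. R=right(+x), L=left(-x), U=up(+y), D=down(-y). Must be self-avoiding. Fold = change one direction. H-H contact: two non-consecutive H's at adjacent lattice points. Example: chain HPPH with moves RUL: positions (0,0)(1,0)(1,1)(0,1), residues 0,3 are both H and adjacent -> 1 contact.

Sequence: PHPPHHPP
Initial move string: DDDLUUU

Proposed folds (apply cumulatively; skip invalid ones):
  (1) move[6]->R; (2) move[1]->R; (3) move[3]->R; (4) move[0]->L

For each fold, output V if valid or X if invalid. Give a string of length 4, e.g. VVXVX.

Answer: XXVX

Derivation:
Initial: DDDLUUU -> [(0, 0), (0, -1), (0, -2), (0, -3), (-1, -3), (-1, -2), (-1, -1), (-1, 0)]
Fold 1: move[6]->R => DDDLUUR INVALID (collision), skipped
Fold 2: move[1]->R => DRDLUUU INVALID (collision), skipped
Fold 3: move[3]->R => DDDRUUU VALID
Fold 4: move[0]->L => LDDRUUU INVALID (collision), skipped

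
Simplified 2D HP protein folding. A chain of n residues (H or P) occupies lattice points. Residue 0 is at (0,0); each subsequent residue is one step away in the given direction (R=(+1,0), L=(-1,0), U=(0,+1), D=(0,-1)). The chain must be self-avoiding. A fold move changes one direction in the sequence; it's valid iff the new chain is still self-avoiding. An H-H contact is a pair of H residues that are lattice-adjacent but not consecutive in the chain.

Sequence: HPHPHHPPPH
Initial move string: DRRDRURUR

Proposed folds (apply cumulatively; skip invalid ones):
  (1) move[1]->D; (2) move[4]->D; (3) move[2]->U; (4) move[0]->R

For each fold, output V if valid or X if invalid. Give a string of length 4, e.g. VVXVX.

Initial: DRRDRURUR -> [(0, 0), (0, -1), (1, -1), (2, -1), (2, -2), (3, -2), (3, -1), (4, -1), (4, 0), (5, 0)]
Fold 1: move[1]->D => DDRDRURUR VALID
Fold 2: move[4]->D => DDRDDURUR INVALID (collision), skipped
Fold 3: move[2]->U => DDUDRURUR INVALID (collision), skipped
Fold 4: move[0]->R => RDRDRURUR VALID

Answer: VXXV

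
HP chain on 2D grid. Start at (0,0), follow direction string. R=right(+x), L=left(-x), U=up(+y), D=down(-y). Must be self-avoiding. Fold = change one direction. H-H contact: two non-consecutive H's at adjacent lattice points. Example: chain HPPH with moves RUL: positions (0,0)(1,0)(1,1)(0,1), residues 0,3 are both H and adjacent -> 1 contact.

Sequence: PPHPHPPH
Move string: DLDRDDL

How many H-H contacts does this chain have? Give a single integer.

Answer: 0

Derivation:
Positions: [(0, 0), (0, -1), (-1, -1), (-1, -2), (0, -2), (0, -3), (0, -4), (-1, -4)]
No H-H contacts found.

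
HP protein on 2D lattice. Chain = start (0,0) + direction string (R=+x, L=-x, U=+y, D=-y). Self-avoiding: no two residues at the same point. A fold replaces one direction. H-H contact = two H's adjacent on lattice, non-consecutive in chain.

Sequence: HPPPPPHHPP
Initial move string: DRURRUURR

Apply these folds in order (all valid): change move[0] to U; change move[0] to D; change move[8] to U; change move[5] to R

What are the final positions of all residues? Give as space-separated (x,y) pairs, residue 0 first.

Initial moves: DRURRUURR
Fold: move[0]->U => URURRUURR (positions: [(0, 0), (0, 1), (1, 1), (1, 2), (2, 2), (3, 2), (3, 3), (3, 4), (4, 4), (5, 4)])
Fold: move[0]->D => DRURRUURR (positions: [(0, 0), (0, -1), (1, -1), (1, 0), (2, 0), (3, 0), (3, 1), (3, 2), (4, 2), (5, 2)])
Fold: move[8]->U => DRURRUURU (positions: [(0, 0), (0, -1), (1, -1), (1, 0), (2, 0), (3, 0), (3, 1), (3, 2), (4, 2), (4, 3)])
Fold: move[5]->R => DRURRRURU (positions: [(0, 0), (0, -1), (1, -1), (1, 0), (2, 0), (3, 0), (4, 0), (4, 1), (5, 1), (5, 2)])

Answer: (0,0) (0,-1) (1,-1) (1,0) (2,0) (3,0) (4,0) (4,1) (5,1) (5,2)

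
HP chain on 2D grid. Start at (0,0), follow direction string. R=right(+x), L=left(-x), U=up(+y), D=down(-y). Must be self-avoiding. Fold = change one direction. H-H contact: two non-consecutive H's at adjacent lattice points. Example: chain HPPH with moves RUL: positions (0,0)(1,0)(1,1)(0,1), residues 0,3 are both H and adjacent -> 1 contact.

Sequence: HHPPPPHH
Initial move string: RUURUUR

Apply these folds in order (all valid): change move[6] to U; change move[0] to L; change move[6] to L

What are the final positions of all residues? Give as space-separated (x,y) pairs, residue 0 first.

Answer: (0,0) (-1,0) (-1,1) (-1,2) (0,2) (0,3) (0,4) (-1,4)

Derivation:
Initial moves: RUURUUR
Fold: move[6]->U => RUURUUU (positions: [(0, 0), (1, 0), (1, 1), (1, 2), (2, 2), (2, 3), (2, 4), (2, 5)])
Fold: move[0]->L => LUURUUU (positions: [(0, 0), (-1, 0), (-1, 1), (-1, 2), (0, 2), (0, 3), (0, 4), (0, 5)])
Fold: move[6]->L => LUURUUL (positions: [(0, 0), (-1, 0), (-1, 1), (-1, 2), (0, 2), (0, 3), (0, 4), (-1, 4)])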